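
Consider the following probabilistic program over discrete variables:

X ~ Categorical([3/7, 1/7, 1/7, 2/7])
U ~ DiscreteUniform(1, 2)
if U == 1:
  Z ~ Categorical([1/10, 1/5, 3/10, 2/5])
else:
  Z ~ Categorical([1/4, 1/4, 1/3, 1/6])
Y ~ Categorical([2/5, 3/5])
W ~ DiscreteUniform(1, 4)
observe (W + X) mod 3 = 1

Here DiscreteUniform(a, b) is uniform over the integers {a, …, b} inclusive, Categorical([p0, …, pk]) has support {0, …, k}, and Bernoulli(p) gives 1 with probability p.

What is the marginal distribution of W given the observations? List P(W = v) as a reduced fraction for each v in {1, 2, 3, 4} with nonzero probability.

Enumerate traces; 96 have nonzero weight after conditioning:
  (X=0, U=1, Z=0, Y=0, W=1) weight 3/1400
  (X=0, U=1, Z=0, Y=0, W=4) weight 3/1400
  (X=0, U=1, Z=0, Y=1, W=1) weight 9/2800
  (X=0, U=1, Z=0, Y=1, W=4) weight 9/2800
  (X=0, U=1, Z=1, Y=0, W=1) weight 3/700
  (X=0, U=1, Z=1, Y=0, W=4) weight 3/700
  (X=0, U=1, Z=1, Y=1, W=1) weight 9/1400
  (X=0, U=1, Z=1, Y=1, W=4) weight 9/1400
  (X=1, U=1, Z=0, Y=0, W=3) weight 1/1400
  (X=2, U=1, Z=0, Y=0, W=2) weight 1/1400
  … 86 more
Group by W:
  weight(W=1) = 5/28
  weight(W=2) = 1/28
  weight(W=3) = 1/28
  weight(W=4) = 5/28
Total weight = 5/28 + 1/28 + 1/28 + 5/28 = 3/7
P(W=1 | obs) = 5/28 / 3/7 = 5/12
P(W=2 | obs) = 1/28 / 3/7 = 1/12
P(W=3 | obs) = 1/28 / 3/7 = 1/12
P(W=4 | obs) = 5/28 / 3/7 = 5/12

P(W=1) = 5/12, P(W=2) = 1/12, P(W=3) = 1/12, P(W=4) = 5/12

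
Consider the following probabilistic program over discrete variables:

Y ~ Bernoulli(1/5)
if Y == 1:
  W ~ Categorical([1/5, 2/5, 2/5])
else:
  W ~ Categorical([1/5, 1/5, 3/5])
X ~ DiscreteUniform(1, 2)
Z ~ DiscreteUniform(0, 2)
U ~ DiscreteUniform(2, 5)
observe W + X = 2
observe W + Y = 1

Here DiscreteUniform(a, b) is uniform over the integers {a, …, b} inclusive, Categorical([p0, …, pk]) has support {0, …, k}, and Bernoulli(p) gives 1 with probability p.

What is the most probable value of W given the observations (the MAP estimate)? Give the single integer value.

Enumerate traces; 24 have nonzero weight after conditioning:
  (Y=0, W=1, X=1, Z=0, U=2) weight 1/150
  (Y=0, W=1, X=1, Z=0, U=3) weight 1/150
  (Y=0, W=1, X=1, Z=0, U=4) weight 1/150
  (Y=0, W=1, X=1, Z=0, U=5) weight 1/150
  (Y=0, W=1, X=1, Z=1, U=2) weight 1/150
  (Y=0, W=1, X=1, Z=1, U=3) weight 1/150
  (Y=0, W=1, X=1, Z=1, U=4) weight 1/150
  (Y=0, W=1, X=1, Z=1, U=5) weight 1/150
  (Y=1, W=0, X=2, Z=0, U=2) weight 1/600
  … 15 more
Group by W:
  weight(W=0) = 1/50
  weight(W=1) = 2/25
Total weight = 1/50 + 2/25 = 1/10
P(W=0 | obs) = 1/50 / 1/10 = 1/5
P(W=1 | obs) = 2/25 / 1/10 = 4/5
argmax = 1

argmax_v P(W = v | obs) = 1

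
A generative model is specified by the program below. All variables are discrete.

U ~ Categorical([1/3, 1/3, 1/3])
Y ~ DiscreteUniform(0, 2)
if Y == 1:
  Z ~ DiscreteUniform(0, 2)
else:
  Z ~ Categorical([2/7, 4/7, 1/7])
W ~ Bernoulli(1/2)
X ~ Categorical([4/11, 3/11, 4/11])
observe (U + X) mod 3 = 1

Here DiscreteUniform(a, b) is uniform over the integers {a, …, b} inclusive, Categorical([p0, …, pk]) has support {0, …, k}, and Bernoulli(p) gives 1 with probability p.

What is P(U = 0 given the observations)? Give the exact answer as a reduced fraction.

Enumerate traces; 54 have nonzero weight after conditioning:
  (U=0, Y=0, Z=0, W=0, X=1) weight 1/231
  (U=0, Y=0, Z=0, W=1, X=1) weight 1/231
  (U=0, Y=0, Z=1, W=0, X=1) weight 2/231
  (U=0, Y=0, Z=1, W=1, X=1) weight 2/231
  (U=0, Y=0, Z=2, W=0, X=1) weight 1/462
  (U=0, Y=0, Z=2, W=1, X=1) weight 1/462
  (U=0, Y=1, Z=0, W=0, X=1) weight 1/198
  (U=0, Y=1, Z=0, W=1, X=1) weight 1/198
  (U=1, Y=0, Z=0, W=0, X=0) weight 4/693
  (U=2, Y=0, Z=0, W=0, X=2) weight 4/693
  … 44 more
Group by U:
  weight(U=0) = 1/11
  weight(U=1) = 4/33
  weight(U=2) = 4/33
Total weight = 1/11 + 4/33 + 4/33 = 1/3
P(U=0 | obs) = 1/11 / 1/3 = 3/11
P(U=1 | obs) = 4/33 / 1/3 = 4/11
P(U=2 | obs) = 4/33 / 1/3 = 4/11

P(U = 0 | obs) = 3/11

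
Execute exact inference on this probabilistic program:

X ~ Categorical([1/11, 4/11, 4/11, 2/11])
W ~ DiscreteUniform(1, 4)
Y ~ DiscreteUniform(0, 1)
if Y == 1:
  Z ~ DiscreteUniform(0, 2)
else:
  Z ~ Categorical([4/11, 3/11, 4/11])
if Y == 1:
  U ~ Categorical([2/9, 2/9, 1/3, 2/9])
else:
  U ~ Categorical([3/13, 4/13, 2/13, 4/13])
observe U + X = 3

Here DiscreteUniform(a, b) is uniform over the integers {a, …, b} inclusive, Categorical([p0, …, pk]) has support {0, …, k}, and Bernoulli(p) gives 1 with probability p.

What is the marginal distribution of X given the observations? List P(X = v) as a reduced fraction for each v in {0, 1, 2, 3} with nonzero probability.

P(X=0) = 31/322, P(X=1) = 57/161, P(X=2) = 62/161, P(X=3) = 53/322

Enumerate traces; 96 have nonzero weight after conditioning:
  (X=0, W=1, Y=0, Z=0, U=3) weight 2/1573
  (X=0, W=1, Y=0, Z=1, U=3) weight 3/3146
  (X=0, W=1, Y=0, Z=2, U=3) weight 2/1573
  (X=0, W=1, Y=1, Z=0, U=3) weight 1/1188
  (X=0, W=1, Y=1, Z=1, U=3) weight 1/1188
  (X=0, W=1, Y=1, Z=2, U=3) weight 1/1188
  (X=0, W=2, Y=0, Z=0, U=3) weight 2/1573
  (X=0, W=2, Y=0, Z=1, U=3) weight 3/3146
  (X=1, W=1, Y=0, Z=0, U=2) weight 4/1573
  (X=2, W=1, Y=0, Z=0, U=1) weight 8/1573
  … 86 more
Group by X:
  weight(X=0) = 31/1287
  weight(X=1) = 38/429
  weight(X=2) = 124/1287
  weight(X=3) = 53/1287
Total weight = 31/1287 + 38/429 + 124/1287 + 53/1287 = 322/1287
P(X=0 | obs) = 31/1287 / 322/1287 = 31/322
P(X=1 | obs) = 38/429 / 322/1287 = 57/161
P(X=2 | obs) = 124/1287 / 322/1287 = 62/161
P(X=3 | obs) = 53/1287 / 322/1287 = 53/322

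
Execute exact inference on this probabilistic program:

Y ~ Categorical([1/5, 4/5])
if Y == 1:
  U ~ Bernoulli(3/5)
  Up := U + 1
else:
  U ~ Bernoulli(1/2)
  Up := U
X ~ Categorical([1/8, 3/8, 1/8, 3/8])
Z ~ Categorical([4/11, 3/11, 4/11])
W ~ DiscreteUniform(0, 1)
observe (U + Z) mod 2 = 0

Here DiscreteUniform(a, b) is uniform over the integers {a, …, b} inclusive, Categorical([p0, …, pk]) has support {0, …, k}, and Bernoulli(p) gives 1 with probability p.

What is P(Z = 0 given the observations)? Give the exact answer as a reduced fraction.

P(Z = 0 | obs) = 28/85

Enumerate traces; 48 have nonzero weight after conditioning:
  (Y=0, U=0, X=0, Z=0, W=0) weight 1/440
  (Y=0, U=0, X=0, Z=0, W=1) weight 1/440
  (Y=0, U=0, X=0, Z=2, W=0) weight 1/440
  (Y=0, U=0, X=0, Z=2, W=1) weight 1/440
  (Y=0, U=0, X=1, Z=0, W=0) weight 3/440
  (Y=0, U=0, X=1, Z=0, W=1) weight 3/440
  (Y=0, U=0, X=1, Z=2, W=0) weight 3/440
  (Y=0, U=0, X=1, Z=2, W=1) weight 3/440
  (Y=0, U=1, X=0, Z=1, W=0) weight 3/1760
  … 39 more
Group by Z:
  weight(Z=0) = 42/275
  weight(Z=1) = 87/550
  weight(Z=2) = 42/275
Total weight = 42/275 + 87/550 + 42/275 = 51/110
P(Z=0 | obs) = 42/275 / 51/110 = 28/85
P(Z=1 | obs) = 87/550 / 51/110 = 29/85
P(Z=2 | obs) = 42/275 / 51/110 = 28/85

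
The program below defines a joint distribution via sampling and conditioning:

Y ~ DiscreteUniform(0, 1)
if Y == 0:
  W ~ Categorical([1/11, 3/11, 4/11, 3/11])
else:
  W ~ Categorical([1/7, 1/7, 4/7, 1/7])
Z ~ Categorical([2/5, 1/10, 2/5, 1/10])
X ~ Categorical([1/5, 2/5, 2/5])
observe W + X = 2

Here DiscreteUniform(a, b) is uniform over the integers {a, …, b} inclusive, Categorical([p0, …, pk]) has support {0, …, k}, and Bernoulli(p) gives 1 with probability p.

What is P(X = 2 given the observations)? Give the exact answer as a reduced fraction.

Enumerate traces; 24 have nonzero weight after conditioning:
  (Y=0, W=0, Z=0, X=2) weight 2/275
  (Y=0, W=0, Z=1, X=2) weight 1/550
  (Y=0, W=0, Z=2, X=2) weight 2/275
  (Y=0, W=0, Z=3, X=2) weight 1/550
  (Y=0, W=1, Z=0, X=1) weight 6/275
  (Y=0, W=1, Z=1, X=1) weight 3/550
  (Y=0, W=1, Z=2, X=1) weight 6/275
  (Y=0, W=1, Z=3, X=1) weight 3/550
  (Y=0, W=2, Z=0, X=0) weight 4/275
  … 15 more
Group by X:
  weight(X=0) = 36/385
  weight(X=1) = 32/385
  weight(X=2) = 18/385
Total weight = 36/385 + 32/385 + 18/385 = 86/385
P(X=0 | obs) = 36/385 / 86/385 = 18/43
P(X=1 | obs) = 32/385 / 86/385 = 16/43
P(X=2 | obs) = 18/385 / 86/385 = 9/43

P(X = 2 | obs) = 9/43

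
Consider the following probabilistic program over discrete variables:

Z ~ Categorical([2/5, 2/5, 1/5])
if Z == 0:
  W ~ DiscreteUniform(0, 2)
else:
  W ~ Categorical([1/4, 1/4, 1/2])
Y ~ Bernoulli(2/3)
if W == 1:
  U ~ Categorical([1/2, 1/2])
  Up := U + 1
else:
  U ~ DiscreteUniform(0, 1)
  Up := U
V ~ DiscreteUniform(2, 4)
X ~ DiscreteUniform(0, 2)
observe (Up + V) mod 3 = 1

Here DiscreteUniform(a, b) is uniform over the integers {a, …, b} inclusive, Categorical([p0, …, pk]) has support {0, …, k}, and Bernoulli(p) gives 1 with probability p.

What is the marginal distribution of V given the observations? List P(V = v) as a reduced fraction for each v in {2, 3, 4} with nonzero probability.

P(V=2) = 17/120, P(V=3) = 1/2, P(V=4) = 43/120

Enumerate traces; 108 have nonzero weight after conditioning:
  (Z=0, W=0, Y=0, U=0, V=4, X=0) weight 1/405
  (Z=0, W=0, Y=0, U=0, V=4, X=1) weight 1/405
  (Z=0, W=0, Y=0, U=0, V=4, X=2) weight 1/405
  (Z=0, W=0, Y=0, U=1, V=3, X=0) weight 1/405
  (Z=0, W=0, Y=0, U=1, V=3, X=1) weight 1/405
  (Z=0, W=0, Y=0, U=1, V=3, X=2) weight 1/405
  (Z=0, W=0, Y=1, U=0, V=4, X=0) weight 2/405
  (Z=0, W=0, Y=1, U=0, V=4, X=1) weight 2/405
  (Z=0, W=1, Y=0, U=1, V=2, X=0) weight 1/405
  … 99 more
Group by V:
  weight(V=2) = 17/360
  weight(V=3) = 1/6
  weight(V=4) = 43/360
Total weight = 17/360 + 1/6 + 43/360 = 1/3
P(V=2 | obs) = 17/360 / 1/3 = 17/120
P(V=3 | obs) = 1/6 / 1/3 = 1/2
P(V=4 | obs) = 43/360 / 1/3 = 43/120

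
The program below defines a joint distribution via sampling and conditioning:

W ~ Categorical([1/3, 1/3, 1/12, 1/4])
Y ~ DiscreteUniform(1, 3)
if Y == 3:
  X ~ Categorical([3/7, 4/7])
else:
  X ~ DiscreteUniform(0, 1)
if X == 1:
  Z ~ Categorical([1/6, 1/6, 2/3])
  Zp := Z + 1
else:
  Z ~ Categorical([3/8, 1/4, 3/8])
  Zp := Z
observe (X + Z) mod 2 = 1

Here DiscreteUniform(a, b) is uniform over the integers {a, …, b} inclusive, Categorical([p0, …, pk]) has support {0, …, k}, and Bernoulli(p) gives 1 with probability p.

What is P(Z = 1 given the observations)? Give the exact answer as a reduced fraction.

P(Z = 1 | obs) = 3/14

Enumerate traces; 36 have nonzero weight after conditioning:
  (W=0, Y=1, X=0, Z=1) weight 1/72
  (W=0, Y=1, X=1, Z=0) weight 1/108
  (W=0, Y=1, X=1, Z=2) weight 1/27
  (W=0, Y=2, X=0, Z=1) weight 1/72
  (W=0, Y=2, X=1, Z=0) weight 1/108
  (W=0, Y=2, X=1, Z=2) weight 1/27
  (W=0, Y=3, X=0, Z=1) weight 1/84
  (W=0, Y=3, X=1, Z=0) weight 2/189
  … 28 more
Group by Z:
  weight(Z=0) = 11/126
  weight(Z=1) = 5/42
  weight(Z=2) = 22/63
Total weight = 11/126 + 5/42 + 22/63 = 5/9
P(Z=0 | obs) = 11/126 / 5/9 = 11/70
P(Z=1 | obs) = 5/42 / 5/9 = 3/14
P(Z=2 | obs) = 22/63 / 5/9 = 22/35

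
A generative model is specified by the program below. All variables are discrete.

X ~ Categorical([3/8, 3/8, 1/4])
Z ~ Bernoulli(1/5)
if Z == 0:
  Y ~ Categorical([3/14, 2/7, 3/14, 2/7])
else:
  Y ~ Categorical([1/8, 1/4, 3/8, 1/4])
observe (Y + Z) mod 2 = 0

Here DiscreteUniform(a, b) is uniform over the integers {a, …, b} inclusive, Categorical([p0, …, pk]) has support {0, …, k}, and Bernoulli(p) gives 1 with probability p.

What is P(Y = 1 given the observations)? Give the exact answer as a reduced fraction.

Enumerate traces; 12 have nonzero weight after conditioning:
  (X=0, Z=0, Y=0) weight 9/140
  (X=0, Z=0, Y=2) weight 9/140
  (X=0, Z=1, Y=1) weight 3/160
  (X=0, Z=1, Y=3) weight 3/160
  (X=1, Z=0, Y=0) weight 9/140
  (X=1, Z=0, Y=2) weight 9/140
  (X=1, Z=1, Y=1) weight 3/160
  (X=1, Z=1, Y=3) weight 3/160
  … 4 more
Group by Y:
  weight(Y=0) = 6/35
  weight(Y=1) = 1/20
  weight(Y=2) = 6/35
  weight(Y=3) = 1/20
Total weight = 6/35 + 1/20 + 6/35 + 1/20 = 31/70
P(Y=0 | obs) = 6/35 / 31/70 = 12/31
P(Y=1 | obs) = 1/20 / 31/70 = 7/62
P(Y=2 | obs) = 6/35 / 31/70 = 12/31
P(Y=3 | obs) = 1/20 / 31/70 = 7/62

P(Y = 1 | obs) = 7/62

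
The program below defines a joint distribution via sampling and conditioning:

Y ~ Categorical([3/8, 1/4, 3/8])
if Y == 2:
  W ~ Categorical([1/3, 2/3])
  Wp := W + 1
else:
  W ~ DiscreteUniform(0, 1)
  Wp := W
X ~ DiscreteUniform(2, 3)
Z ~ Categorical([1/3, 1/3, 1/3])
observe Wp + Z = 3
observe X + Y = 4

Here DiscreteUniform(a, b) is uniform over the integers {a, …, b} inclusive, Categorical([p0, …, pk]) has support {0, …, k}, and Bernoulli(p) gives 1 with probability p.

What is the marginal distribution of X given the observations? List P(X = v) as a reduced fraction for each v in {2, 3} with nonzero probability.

P(X=2) = 3/4, P(X=3) = 1/4

Enumerate traces; 3 have nonzero weight after conditioning:
  (Y=1, W=1, X=3, Z=2) weight 1/48
  (Y=2, W=0, X=2, Z=2) weight 1/48
  (Y=2, W=1, X=2, Z=1) weight 1/24
Group by X:
  weight(X=2) = 1/16
  weight(X=3) = 1/48
Total weight = 1/16 + 1/48 = 1/12
P(X=2 | obs) = 1/16 / 1/12 = 3/4
P(X=3 | obs) = 1/48 / 1/12 = 1/4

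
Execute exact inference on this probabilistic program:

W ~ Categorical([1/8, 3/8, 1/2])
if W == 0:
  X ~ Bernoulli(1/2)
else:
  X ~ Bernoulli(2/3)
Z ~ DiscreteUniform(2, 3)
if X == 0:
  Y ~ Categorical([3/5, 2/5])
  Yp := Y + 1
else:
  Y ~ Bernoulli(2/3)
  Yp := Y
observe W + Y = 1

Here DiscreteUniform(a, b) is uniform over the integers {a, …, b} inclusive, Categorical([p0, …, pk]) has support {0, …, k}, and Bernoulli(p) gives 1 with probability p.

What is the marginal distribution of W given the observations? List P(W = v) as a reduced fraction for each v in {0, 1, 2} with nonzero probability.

Enumerate traces; 8 have nonzero weight after conditioning:
  (W=0, X=0, Z=2, Y=1) weight 1/80
  (W=0, X=0, Z=3, Y=1) weight 1/80
  (W=0, X=1, Z=2, Y=1) weight 1/48
  (W=0, X=1, Z=3, Y=1) weight 1/48
  (W=1, X=0, Z=2, Y=0) weight 3/80
  (W=1, X=0, Z=3, Y=0) weight 3/80
  (W=1, X=1, Z=2, Y=0) weight 1/24
  (W=1, X=1, Z=3, Y=0) weight 1/24
Group by W:
  weight(W=0) = 1/15
  weight(W=1) = 19/120
Total weight = 1/15 + 19/120 = 9/40
P(W=0 | obs) = 1/15 / 9/40 = 8/27
P(W=1 | obs) = 19/120 / 9/40 = 19/27

P(W=0) = 8/27, P(W=1) = 19/27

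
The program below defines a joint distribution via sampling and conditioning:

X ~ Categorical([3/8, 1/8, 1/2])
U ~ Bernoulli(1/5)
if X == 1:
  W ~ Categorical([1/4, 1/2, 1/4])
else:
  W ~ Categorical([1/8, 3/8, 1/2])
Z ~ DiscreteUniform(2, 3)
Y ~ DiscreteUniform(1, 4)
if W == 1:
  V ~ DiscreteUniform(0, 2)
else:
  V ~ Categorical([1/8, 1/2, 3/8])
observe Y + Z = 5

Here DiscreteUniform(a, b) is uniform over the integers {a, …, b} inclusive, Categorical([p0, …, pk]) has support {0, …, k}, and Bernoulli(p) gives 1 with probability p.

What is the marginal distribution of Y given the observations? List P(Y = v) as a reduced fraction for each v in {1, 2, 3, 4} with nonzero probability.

Enumerate traces; 108 have nonzero weight after conditioning:
  (X=0, U=0, W=0, Z=2, Y=3, V=0) weight 3/5120
  (X=0, U=0, W=0, Z=2, Y=3, V=1) weight 3/1280
  (X=0, U=0, W=0, Z=2, Y=3, V=2) weight 9/5120
  (X=0, U=0, W=0, Z=3, Y=2, V=0) weight 3/5120
  (X=0, U=0, W=0, Z=3, Y=2, V=1) weight 3/1280
  (X=0, U=0, W=0, Z=3, Y=2, V=2) weight 9/5120
  (X=0, U=0, W=1, Z=2, Y=3, V=0) weight 3/640
  (X=0, U=0, W=1, Z=2, Y=3, V=1) weight 3/640
  … 100 more
Group by Y:
  weight(Y=2) = 1/8
  weight(Y=3) = 1/8
Total weight = 1/8 + 1/8 = 1/4
P(Y=2 | obs) = 1/8 / 1/4 = 1/2
P(Y=3 | obs) = 1/8 / 1/4 = 1/2

P(Y=2) = 1/2, P(Y=3) = 1/2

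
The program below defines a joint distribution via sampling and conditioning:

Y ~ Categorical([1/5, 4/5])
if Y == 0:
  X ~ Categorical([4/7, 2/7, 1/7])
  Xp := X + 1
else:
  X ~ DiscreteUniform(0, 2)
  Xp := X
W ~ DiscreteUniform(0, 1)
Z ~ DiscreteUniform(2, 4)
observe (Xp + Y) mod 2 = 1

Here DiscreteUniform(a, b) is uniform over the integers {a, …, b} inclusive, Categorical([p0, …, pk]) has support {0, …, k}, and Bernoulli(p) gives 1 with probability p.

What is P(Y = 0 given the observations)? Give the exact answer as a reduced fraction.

Enumerate traces; 24 have nonzero weight after conditioning:
  (Y=0, X=0, W=0, Z=2) weight 2/105
  (Y=0, X=0, W=0, Z=3) weight 2/105
  (Y=0, X=0, W=0, Z=4) weight 2/105
  (Y=0, X=0, W=1, Z=2) weight 2/105
  (Y=0, X=0, W=1, Z=3) weight 2/105
  (Y=0, X=0, W=1, Z=4) weight 2/105
  (Y=0, X=2, W=0, Z=2) weight 1/210
  (Y=0, X=2, W=0, Z=3) weight 1/210
  (Y=1, X=0, W=0, Z=2) weight 2/45
  … 15 more
Group by Y:
  weight(Y=0) = 1/7
  weight(Y=1) = 8/15
Total weight = 1/7 + 8/15 = 71/105
P(Y=0 | obs) = 1/7 / 71/105 = 15/71
P(Y=1 | obs) = 8/15 / 71/105 = 56/71

P(Y = 0 | obs) = 15/71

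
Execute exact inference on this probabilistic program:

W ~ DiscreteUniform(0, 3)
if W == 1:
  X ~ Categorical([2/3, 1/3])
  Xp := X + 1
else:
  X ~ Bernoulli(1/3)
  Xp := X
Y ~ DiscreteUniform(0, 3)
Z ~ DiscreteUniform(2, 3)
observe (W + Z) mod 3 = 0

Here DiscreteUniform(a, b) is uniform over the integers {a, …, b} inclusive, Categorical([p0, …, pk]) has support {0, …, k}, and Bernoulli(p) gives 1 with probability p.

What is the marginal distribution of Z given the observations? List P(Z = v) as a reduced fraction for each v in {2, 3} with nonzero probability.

Enumerate traces; 24 have nonzero weight after conditioning:
  (W=0, X=0, Y=0, Z=3) weight 1/48
  (W=0, X=0, Y=1, Z=3) weight 1/48
  (W=0, X=0, Y=2, Z=3) weight 1/48
  (W=0, X=0, Y=3, Z=3) weight 1/48
  (W=0, X=1, Y=0, Z=3) weight 1/96
  (W=0, X=1, Y=1, Z=3) weight 1/96
  (W=0, X=1, Y=2, Z=3) weight 1/96
  (W=0, X=1, Y=3, Z=3) weight 1/96
  (W=1, X=0, Y=0, Z=2) weight 1/48
  … 15 more
Group by Z:
  weight(Z=2) = 1/8
  weight(Z=3) = 1/4
Total weight = 1/8 + 1/4 = 3/8
P(Z=2 | obs) = 1/8 / 3/8 = 1/3
P(Z=3 | obs) = 1/4 / 3/8 = 2/3

P(Z=2) = 1/3, P(Z=3) = 2/3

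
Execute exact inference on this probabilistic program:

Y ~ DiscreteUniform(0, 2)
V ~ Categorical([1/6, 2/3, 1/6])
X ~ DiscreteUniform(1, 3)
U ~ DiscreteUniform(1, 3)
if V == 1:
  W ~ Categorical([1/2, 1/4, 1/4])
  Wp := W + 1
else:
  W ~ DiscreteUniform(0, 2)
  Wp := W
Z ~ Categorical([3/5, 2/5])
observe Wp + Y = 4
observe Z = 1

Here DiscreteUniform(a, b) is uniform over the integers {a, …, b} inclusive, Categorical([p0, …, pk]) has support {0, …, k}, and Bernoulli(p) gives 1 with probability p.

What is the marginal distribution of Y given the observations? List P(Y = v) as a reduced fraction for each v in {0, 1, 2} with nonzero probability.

Enumerate traces; 36 have nonzero weight after conditioning:
  (Y=1, V=1, X=1, U=1, W=2, Z=1) weight 1/405
  (Y=1, V=1, X=1, U=2, W=2, Z=1) weight 1/405
  (Y=1, V=1, X=1, U=3, W=2, Z=1) weight 1/405
  (Y=1, V=1, X=2, U=1, W=2, Z=1) weight 1/405
  (Y=1, V=1, X=2, U=2, W=2, Z=1) weight 1/405
  (Y=1, V=1, X=2, U=3, W=2, Z=1) weight 1/405
  (Y=1, V=1, X=3, U=1, W=2, Z=1) weight 1/405
  (Y=1, V=1, X=3, U=2, W=2, Z=1) weight 1/405
  (Y=2, V=0, X=1, U=1, W=2, Z=1) weight 1/1215
  … 27 more
Group by Y:
  weight(Y=1) = 1/45
  weight(Y=2) = 1/27
Total weight = 1/45 + 1/27 = 8/135
P(Y=1 | obs) = 1/45 / 8/135 = 3/8
P(Y=2 | obs) = 1/27 / 8/135 = 5/8

P(Y=1) = 3/8, P(Y=2) = 5/8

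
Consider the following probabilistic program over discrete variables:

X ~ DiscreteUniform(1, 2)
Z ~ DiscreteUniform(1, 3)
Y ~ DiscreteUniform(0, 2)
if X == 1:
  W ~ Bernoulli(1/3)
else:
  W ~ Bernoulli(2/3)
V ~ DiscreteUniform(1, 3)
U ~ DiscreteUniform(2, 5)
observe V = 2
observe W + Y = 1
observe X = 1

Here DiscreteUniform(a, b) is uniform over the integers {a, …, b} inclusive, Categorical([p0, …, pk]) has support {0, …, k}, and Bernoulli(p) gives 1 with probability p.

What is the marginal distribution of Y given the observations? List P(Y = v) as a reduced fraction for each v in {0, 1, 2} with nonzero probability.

Enumerate traces; 24 have nonzero weight after conditioning:
  (X=1, Z=1, Y=0, W=1, V=2, U=2) weight 1/648
  (X=1, Z=1, Y=0, W=1, V=2, U=3) weight 1/648
  (X=1, Z=1, Y=0, W=1, V=2, U=4) weight 1/648
  (X=1, Z=1, Y=0, W=1, V=2, U=5) weight 1/648
  (X=1, Z=1, Y=1, W=0, V=2, U=2) weight 1/324
  (X=1, Z=1, Y=1, W=0, V=2, U=3) weight 1/324
  (X=1, Z=1, Y=1, W=0, V=2, U=4) weight 1/324
  (X=1, Z=1, Y=1, W=0, V=2, U=5) weight 1/324
  … 16 more
Group by Y:
  weight(Y=0) = 1/54
  weight(Y=1) = 1/27
Total weight = 1/54 + 1/27 = 1/18
P(Y=0 | obs) = 1/54 / 1/18 = 1/3
P(Y=1 | obs) = 1/27 / 1/18 = 2/3

P(Y=0) = 1/3, P(Y=1) = 2/3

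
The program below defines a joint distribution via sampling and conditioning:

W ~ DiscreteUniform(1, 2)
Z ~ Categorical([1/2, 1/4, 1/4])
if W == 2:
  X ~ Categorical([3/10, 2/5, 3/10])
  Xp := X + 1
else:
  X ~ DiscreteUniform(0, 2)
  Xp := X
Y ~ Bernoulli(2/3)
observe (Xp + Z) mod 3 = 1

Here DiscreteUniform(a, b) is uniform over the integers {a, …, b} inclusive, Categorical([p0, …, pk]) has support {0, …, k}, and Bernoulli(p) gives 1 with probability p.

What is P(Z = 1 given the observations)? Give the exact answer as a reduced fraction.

Enumerate traces; 12 have nonzero weight after conditioning:
  (W=1, Z=0, X=1, Y=0) weight 1/36
  (W=1, Z=0, X=1, Y=1) weight 1/18
  (W=1, Z=1, X=0, Y=0) weight 1/72
  (W=1, Z=1, X=0, Y=1) weight 1/36
  (W=1, Z=2, X=2, Y=0) weight 1/72
  (W=1, Z=2, X=2, Y=1) weight 1/36
  (W=2, Z=0, X=0, Y=0) weight 1/40
  (W=2, Z=0, X=0, Y=1) weight 1/20
  … 4 more
Group by Z:
  weight(Z=0) = 19/120
  weight(Z=1) = 19/240
  weight(Z=2) = 11/120
Total weight = 19/120 + 19/240 + 11/120 = 79/240
P(Z=0 | obs) = 19/120 / 79/240 = 38/79
P(Z=1 | obs) = 19/240 / 79/240 = 19/79
P(Z=2 | obs) = 11/120 / 79/240 = 22/79

P(Z = 1 | obs) = 19/79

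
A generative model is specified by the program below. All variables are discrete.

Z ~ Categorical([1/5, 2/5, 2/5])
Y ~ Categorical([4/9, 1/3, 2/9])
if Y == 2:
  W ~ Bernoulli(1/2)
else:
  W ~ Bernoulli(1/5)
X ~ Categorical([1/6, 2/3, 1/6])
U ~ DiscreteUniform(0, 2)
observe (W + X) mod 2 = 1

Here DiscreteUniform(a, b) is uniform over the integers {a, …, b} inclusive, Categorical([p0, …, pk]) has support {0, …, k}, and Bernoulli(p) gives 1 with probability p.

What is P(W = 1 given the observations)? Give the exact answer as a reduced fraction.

P(W = 1 | obs) = 2/13

Enumerate traces; 81 have nonzero weight after conditioning:
  (Z=0, Y=0, W=0, X=1, U=0) weight 32/2025
  (Z=0, Y=0, W=0, X=1, U=1) weight 32/2025
  (Z=0, Y=0, W=0, X=1, U=2) weight 32/2025
  (Z=0, Y=0, W=1, X=0, U=0) weight 2/2025
  (Z=0, Y=0, W=1, X=0, U=1) weight 2/2025
  (Z=0, Y=0, W=1, X=0, U=2) weight 2/2025
  (Z=0, Y=0, W=1, X=2, U=0) weight 2/2025
  (Z=0, Y=0, W=1, X=2, U=1) weight 2/2025
  … 73 more
Group by W:
  weight(W=0) = 22/45
  weight(W=1) = 4/45
Total weight = 22/45 + 4/45 = 26/45
P(W=0 | obs) = 22/45 / 26/45 = 11/13
P(W=1 | obs) = 4/45 / 26/45 = 2/13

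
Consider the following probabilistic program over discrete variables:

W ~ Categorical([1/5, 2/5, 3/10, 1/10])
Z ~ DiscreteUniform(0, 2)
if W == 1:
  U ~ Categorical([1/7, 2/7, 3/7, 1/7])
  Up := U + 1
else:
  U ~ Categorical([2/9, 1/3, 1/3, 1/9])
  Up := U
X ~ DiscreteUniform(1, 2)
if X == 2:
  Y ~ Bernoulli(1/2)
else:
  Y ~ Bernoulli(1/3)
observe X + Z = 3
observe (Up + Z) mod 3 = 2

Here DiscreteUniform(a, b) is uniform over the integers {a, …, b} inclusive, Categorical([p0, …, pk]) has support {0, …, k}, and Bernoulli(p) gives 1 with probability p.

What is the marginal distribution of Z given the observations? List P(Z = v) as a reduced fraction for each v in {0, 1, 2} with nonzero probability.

Enumerate traces; 24 have nonzero weight after conditioning:
  (W=0, Z=1, U=1, X=2, Y=0) weight 1/180
  (W=0, Z=1, U=1, X=2, Y=1) weight 1/180
  (W=0, Z=2, U=0, X=1, Y=0) weight 2/405
  (W=0, Z=2, U=0, X=1, Y=1) weight 1/405
  (W=0, Z=2, U=3, X=1, Y=0) weight 1/405
  (W=0, Z=2, U=3, X=1, Y=1) weight 1/810
  (W=1, Z=1, U=0, X=2, Y=0) weight 1/210
  (W=1, Z=1, U=0, X=2, Y=1) weight 1/210
  … 16 more
Group by Z:
  weight(Z=1) = 11/210
  weight(Z=2) = 13/210
Total weight = 11/210 + 13/210 = 4/35
P(Z=1 | obs) = 11/210 / 4/35 = 11/24
P(Z=2 | obs) = 13/210 / 4/35 = 13/24

P(Z=1) = 11/24, P(Z=2) = 13/24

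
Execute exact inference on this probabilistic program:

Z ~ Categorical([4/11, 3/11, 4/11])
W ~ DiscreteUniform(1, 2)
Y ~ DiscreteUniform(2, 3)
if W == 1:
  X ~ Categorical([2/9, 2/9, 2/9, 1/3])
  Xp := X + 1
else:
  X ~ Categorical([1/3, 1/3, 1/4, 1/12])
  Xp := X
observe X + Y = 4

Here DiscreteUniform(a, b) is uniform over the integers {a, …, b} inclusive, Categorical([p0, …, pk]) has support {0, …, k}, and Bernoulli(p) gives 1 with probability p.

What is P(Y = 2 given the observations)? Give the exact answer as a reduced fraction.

Enumerate traces; 12 have nonzero weight after conditioning:
  (Z=0, W=1, Y=2, X=2) weight 2/99
  (Z=0, W=1, Y=3, X=1) weight 2/99
  (Z=0, W=2, Y=2, X=2) weight 1/44
  (Z=0, W=2, Y=3, X=1) weight 1/33
  (Z=1, W=1, Y=2, X=2) weight 1/66
  (Z=1, W=1, Y=3, X=1) weight 1/66
  (Z=1, W=2, Y=2, X=2) weight 3/176
  (Z=1, W=2, Y=3, X=1) weight 1/44
  … 4 more
Group by Y:
  weight(Y=2) = 17/144
  weight(Y=3) = 5/36
Total weight = 17/144 + 5/36 = 37/144
P(Y=2 | obs) = 17/144 / 37/144 = 17/37
P(Y=3 | obs) = 5/36 / 37/144 = 20/37

P(Y = 2 | obs) = 17/37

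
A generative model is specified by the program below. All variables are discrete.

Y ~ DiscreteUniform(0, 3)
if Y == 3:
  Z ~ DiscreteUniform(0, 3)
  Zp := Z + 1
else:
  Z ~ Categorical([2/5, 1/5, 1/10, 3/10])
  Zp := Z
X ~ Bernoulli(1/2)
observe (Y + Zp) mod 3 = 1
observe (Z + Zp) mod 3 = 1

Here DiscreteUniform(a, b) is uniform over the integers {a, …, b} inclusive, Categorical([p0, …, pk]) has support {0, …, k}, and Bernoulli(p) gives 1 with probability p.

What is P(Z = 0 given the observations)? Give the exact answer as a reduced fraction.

Enumerate traces; 6 have nonzero weight after conditioning:
  (Y=2, Z=2, X=0) weight 1/80
  (Y=2, Z=2, X=1) weight 1/80
  (Y=3, Z=0, X=0) weight 1/32
  (Y=3, Z=0, X=1) weight 1/32
  (Y=3, Z=3, X=0) weight 1/32
  (Y=3, Z=3, X=1) weight 1/32
Group by Z:
  weight(Z=0) = 1/16
  weight(Z=2) = 1/40
  weight(Z=3) = 1/16
Total weight = 1/16 + 1/40 + 1/16 = 3/20
P(Z=0 | obs) = 1/16 / 3/20 = 5/12
P(Z=2 | obs) = 1/40 / 3/20 = 1/6
P(Z=3 | obs) = 1/16 / 3/20 = 5/12

P(Z = 0 | obs) = 5/12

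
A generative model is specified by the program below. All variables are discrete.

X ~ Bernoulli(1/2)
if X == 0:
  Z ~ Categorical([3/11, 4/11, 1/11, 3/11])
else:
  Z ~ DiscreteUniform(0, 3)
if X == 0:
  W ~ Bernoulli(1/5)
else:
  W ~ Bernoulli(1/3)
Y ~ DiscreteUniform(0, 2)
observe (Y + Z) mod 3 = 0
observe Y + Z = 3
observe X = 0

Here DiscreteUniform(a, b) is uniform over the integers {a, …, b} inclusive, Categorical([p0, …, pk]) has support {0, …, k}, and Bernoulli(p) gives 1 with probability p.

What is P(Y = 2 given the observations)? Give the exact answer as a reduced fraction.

Enumerate traces; 6 have nonzero weight after conditioning:
  (X=0, Z=1, W=0, Y=2) weight 8/165
  (X=0, Z=1, W=1, Y=2) weight 2/165
  (X=0, Z=2, W=0, Y=1) weight 2/165
  (X=0, Z=2, W=1, Y=1) weight 1/330
  (X=0, Z=3, W=0, Y=0) weight 2/55
  (X=0, Z=3, W=1, Y=0) weight 1/110
Group by Y:
  weight(Y=0) = 1/22
  weight(Y=1) = 1/66
  weight(Y=2) = 2/33
Total weight = 1/22 + 1/66 + 2/33 = 4/33
P(Y=0 | obs) = 1/22 / 4/33 = 3/8
P(Y=1 | obs) = 1/66 / 4/33 = 1/8
P(Y=2 | obs) = 2/33 / 4/33 = 1/2

P(Y = 2 | obs) = 1/2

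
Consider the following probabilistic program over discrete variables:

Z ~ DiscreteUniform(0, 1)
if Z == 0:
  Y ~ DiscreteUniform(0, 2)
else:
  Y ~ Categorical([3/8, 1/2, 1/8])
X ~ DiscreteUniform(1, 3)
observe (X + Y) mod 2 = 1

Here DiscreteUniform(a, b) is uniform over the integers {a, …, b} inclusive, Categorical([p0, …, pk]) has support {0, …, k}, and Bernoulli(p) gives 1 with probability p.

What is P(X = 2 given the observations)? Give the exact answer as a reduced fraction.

Enumerate traces; 10 have nonzero weight after conditioning:
  (Z=0, Y=0, X=1) weight 1/18
  (Z=0, Y=0, X=3) weight 1/18
  (Z=0, Y=1, X=2) weight 1/18
  (Z=0, Y=2, X=1) weight 1/18
  (Z=0, Y=2, X=3) weight 1/18
  (Z=1, Y=0, X=1) weight 1/16
  (Z=1, Y=0, X=3) weight 1/16
  (Z=1, Y=1, X=2) weight 1/12
  … 2 more
Group by X:
  weight(X=1) = 7/36
  weight(X=2) = 5/36
  weight(X=3) = 7/36
Total weight = 7/36 + 5/36 + 7/36 = 19/36
P(X=1 | obs) = 7/36 / 19/36 = 7/19
P(X=2 | obs) = 5/36 / 19/36 = 5/19
P(X=3 | obs) = 7/36 / 19/36 = 7/19

P(X = 2 | obs) = 5/19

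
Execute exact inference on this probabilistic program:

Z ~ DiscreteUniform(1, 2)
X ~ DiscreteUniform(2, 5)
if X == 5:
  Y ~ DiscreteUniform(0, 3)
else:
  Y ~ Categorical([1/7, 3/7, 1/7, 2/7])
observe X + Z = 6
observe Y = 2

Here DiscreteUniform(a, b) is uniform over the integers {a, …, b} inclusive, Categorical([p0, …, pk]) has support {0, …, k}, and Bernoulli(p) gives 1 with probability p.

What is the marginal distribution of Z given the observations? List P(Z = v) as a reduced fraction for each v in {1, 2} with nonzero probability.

Enumerate traces; 2 have nonzero weight after conditioning:
  (Z=1, X=5, Y=2) weight 1/32
  (Z=2, X=4, Y=2) weight 1/56
Group by Z:
  weight(Z=1) = 1/32
  weight(Z=2) = 1/56
Total weight = 1/32 + 1/56 = 11/224
P(Z=1 | obs) = 1/32 / 11/224 = 7/11
P(Z=2 | obs) = 1/56 / 11/224 = 4/11

P(Z=1) = 7/11, P(Z=2) = 4/11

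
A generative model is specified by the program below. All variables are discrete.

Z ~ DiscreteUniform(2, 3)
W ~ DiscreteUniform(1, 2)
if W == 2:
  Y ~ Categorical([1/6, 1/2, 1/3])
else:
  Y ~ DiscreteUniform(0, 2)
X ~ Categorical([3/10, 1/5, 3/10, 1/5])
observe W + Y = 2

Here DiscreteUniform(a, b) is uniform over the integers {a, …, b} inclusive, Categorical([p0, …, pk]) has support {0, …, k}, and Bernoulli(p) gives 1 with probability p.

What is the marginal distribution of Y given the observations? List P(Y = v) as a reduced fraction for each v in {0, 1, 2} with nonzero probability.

P(Y=0) = 1/3, P(Y=1) = 2/3

Enumerate traces; 16 have nonzero weight after conditioning:
  (Z=2, W=1, Y=1, X=0) weight 1/40
  (Z=2, W=1, Y=1, X=1) weight 1/60
  (Z=2, W=1, Y=1, X=2) weight 1/40
  (Z=2, W=1, Y=1, X=3) weight 1/60
  (Z=2, W=2, Y=0, X=0) weight 1/80
  (Z=2, W=2, Y=0, X=1) weight 1/120
  (Z=2, W=2, Y=0, X=2) weight 1/80
  (Z=2, W=2, Y=0, X=3) weight 1/120
  … 8 more
Group by Y:
  weight(Y=0) = 1/12
  weight(Y=1) = 1/6
Total weight = 1/12 + 1/6 = 1/4
P(Y=0 | obs) = 1/12 / 1/4 = 1/3
P(Y=1 | obs) = 1/6 / 1/4 = 2/3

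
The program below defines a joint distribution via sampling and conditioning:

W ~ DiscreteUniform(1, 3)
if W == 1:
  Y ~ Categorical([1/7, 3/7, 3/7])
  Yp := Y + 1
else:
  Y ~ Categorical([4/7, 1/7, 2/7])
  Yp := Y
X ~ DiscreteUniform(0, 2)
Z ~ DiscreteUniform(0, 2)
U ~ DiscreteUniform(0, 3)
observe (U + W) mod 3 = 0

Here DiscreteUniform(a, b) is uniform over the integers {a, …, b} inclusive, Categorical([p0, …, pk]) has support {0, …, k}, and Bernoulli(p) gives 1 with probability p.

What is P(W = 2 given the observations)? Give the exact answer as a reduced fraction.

Enumerate traces; 108 have nonzero weight after conditioning:
  (W=1, Y=0, X=0, Z=0, U=2) weight 1/756
  (W=1, Y=0, X=0, Z=1, U=2) weight 1/756
  (W=1, Y=0, X=0, Z=2, U=2) weight 1/756
  (W=1, Y=0, X=1, Z=0, U=2) weight 1/756
  (W=1, Y=0, X=1, Z=1, U=2) weight 1/756
  (W=1, Y=0, X=1, Z=2, U=2) weight 1/756
  (W=1, Y=0, X=2, Z=0, U=2) weight 1/756
  (W=1, Y=0, X=2, Z=1, U=2) weight 1/756
  (W=2, Y=0, X=0, Z=0, U=1) weight 1/189
  (W=3, Y=0, X=0, Z=0, U=0) weight 1/189
  … 98 more
Group by W:
  weight(W=1) = 1/12
  weight(W=2) = 1/12
  weight(W=3) = 1/6
Total weight = 1/12 + 1/12 + 1/6 = 1/3
P(W=1 | obs) = 1/12 / 1/3 = 1/4
P(W=2 | obs) = 1/12 / 1/3 = 1/4
P(W=3 | obs) = 1/6 / 1/3 = 1/2

P(W = 2 | obs) = 1/4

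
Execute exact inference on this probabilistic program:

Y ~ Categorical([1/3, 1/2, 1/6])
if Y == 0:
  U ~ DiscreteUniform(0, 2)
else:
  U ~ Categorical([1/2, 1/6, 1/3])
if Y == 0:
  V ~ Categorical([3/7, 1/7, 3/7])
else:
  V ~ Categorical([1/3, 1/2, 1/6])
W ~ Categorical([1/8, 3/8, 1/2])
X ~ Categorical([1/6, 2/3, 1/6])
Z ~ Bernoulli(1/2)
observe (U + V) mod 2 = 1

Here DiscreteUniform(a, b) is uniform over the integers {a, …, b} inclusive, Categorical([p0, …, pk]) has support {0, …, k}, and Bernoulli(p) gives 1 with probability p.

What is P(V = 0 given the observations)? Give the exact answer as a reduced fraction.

P(V = 0 | obs) = 16/87

Enumerate traces; 216 have nonzero weight after conditioning:
  (Y=0, U=0, V=1, W=0, X=0, Z=0) weight 1/6048
  (Y=0, U=0, V=1, W=0, X=0, Z=1) weight 1/6048
  (Y=0, U=0, V=1, W=0, X=1, Z=0) weight 1/1512
  (Y=0, U=0, V=1, W=0, X=1, Z=1) weight 1/1512
  (Y=0, U=0, V=1, W=0, X=2, Z=0) weight 1/6048
  (Y=0, U=0, V=1, W=0, X=2, Z=1) weight 1/6048
  (Y=0, U=0, V=1, W=1, X=0, Z=0) weight 1/2016
  (Y=0, U=0, V=1, W=1, X=0, Z=1) weight 1/2016
  (Y=0, U=1, V=0, W=0, X=0, Z=0) weight 1/2016
  (Y=0, U=1, V=2, W=0, X=0, Z=0) weight 1/2016
  … 206 more
Group by V:
  weight(V=0) = 16/189
  weight(V=1) = 13/42
  weight(V=2) = 25/378
Total weight = 16/189 + 13/42 + 25/378 = 29/63
P(V=0 | obs) = 16/189 / 29/63 = 16/87
P(V=1 | obs) = 13/42 / 29/63 = 39/58
P(V=2 | obs) = 25/378 / 29/63 = 25/174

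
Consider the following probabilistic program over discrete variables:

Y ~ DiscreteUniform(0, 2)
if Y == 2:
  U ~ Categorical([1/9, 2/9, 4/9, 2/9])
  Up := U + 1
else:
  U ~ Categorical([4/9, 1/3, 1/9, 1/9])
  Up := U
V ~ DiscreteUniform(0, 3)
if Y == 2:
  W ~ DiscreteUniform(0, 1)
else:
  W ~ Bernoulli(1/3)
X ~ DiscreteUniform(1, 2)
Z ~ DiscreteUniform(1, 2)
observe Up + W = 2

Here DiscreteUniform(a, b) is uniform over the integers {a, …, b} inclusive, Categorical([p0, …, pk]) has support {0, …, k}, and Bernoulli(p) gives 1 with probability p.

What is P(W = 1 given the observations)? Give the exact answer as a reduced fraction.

P(W = 1 | obs) = 15/29

Enumerate traces; 96 have nonzero weight after conditioning:
  (Y=0, U=1, V=0, W=1, X=1, Z=1) weight 1/432
  (Y=0, U=1, V=0, W=1, X=1, Z=2) weight 1/432
  (Y=0, U=1, V=0, W=1, X=2, Z=1) weight 1/432
  (Y=0, U=1, V=0, W=1, X=2, Z=2) weight 1/432
  (Y=0, U=1, V=1, W=1, X=1, Z=1) weight 1/432
  (Y=0, U=1, V=1, W=1, X=1, Z=2) weight 1/432
  (Y=0, U=1, V=1, W=1, X=2, Z=1) weight 1/432
  (Y=0, U=1, V=1, W=1, X=2, Z=2) weight 1/432
  (Y=0, U=2, V=0, W=0, X=1, Z=1) weight 1/648
  … 87 more
Group by W:
  weight(W=0) = 7/81
  weight(W=1) = 5/54
Total weight = 7/81 + 5/54 = 29/162
P(W=0 | obs) = 7/81 / 29/162 = 14/29
P(W=1 | obs) = 5/54 / 29/162 = 15/29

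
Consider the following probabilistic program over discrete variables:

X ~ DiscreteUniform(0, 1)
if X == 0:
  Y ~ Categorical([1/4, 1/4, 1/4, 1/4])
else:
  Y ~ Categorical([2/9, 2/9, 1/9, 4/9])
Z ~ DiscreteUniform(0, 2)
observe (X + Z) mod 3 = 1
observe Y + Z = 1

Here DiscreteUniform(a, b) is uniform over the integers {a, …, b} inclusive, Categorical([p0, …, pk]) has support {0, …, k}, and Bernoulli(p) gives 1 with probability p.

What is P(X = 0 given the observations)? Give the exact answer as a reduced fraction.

Enumerate traces; 2 have nonzero weight after conditioning:
  (X=0, Y=0, Z=1) weight 1/24
  (X=1, Y=1, Z=0) weight 1/27
Group by X:
  weight(X=0) = 1/24
  weight(X=1) = 1/27
Total weight = 1/24 + 1/27 = 17/216
P(X=0 | obs) = 1/24 / 17/216 = 9/17
P(X=1 | obs) = 1/27 / 17/216 = 8/17

P(X = 0 | obs) = 9/17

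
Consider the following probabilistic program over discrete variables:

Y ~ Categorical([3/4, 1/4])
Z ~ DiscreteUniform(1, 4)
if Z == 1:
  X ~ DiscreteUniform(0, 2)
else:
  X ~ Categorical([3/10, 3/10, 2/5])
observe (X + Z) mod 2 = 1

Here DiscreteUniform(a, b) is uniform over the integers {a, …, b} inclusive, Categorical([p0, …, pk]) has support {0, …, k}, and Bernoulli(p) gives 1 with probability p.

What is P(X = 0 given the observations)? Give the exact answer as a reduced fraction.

P(X = 0 | obs) = 19/59

Enumerate traces; 12 have nonzero weight after conditioning:
  (Y=0, Z=1, X=0) weight 1/16
  (Y=0, Z=1, X=2) weight 1/16
  (Y=0, Z=2, X=1) weight 9/160
  (Y=0, Z=3, X=0) weight 9/160
  (Y=0, Z=3, X=2) weight 3/40
  (Y=0, Z=4, X=1) weight 9/160
  (Y=1, Z=1, X=0) weight 1/48
  (Y=1, Z=1, X=2) weight 1/48
  … 4 more
Group by X:
  weight(X=0) = 19/120
  weight(X=1) = 3/20
  weight(X=2) = 11/60
Total weight = 19/120 + 3/20 + 11/60 = 59/120
P(X=0 | obs) = 19/120 / 59/120 = 19/59
P(X=1 | obs) = 3/20 / 59/120 = 18/59
P(X=2 | obs) = 11/60 / 59/120 = 22/59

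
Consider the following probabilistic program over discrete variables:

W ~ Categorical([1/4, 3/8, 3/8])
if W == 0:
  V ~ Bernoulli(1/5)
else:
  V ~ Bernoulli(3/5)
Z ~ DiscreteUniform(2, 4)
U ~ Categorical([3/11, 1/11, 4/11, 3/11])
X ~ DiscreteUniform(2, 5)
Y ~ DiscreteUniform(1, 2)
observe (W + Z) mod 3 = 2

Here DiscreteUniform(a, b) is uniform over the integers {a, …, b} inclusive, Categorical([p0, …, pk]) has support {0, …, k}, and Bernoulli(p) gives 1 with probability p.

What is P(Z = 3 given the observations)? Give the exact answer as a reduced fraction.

Enumerate traces; 192 have nonzero weight after conditioning:
  (W=0, V=0, Z=2, U=0, X=2, Y=1) weight 1/440
  (W=0, V=0, Z=2, U=0, X=2, Y=2) weight 1/440
  (W=0, V=0, Z=2, U=0, X=3, Y=1) weight 1/440
  (W=0, V=0, Z=2, U=0, X=3, Y=2) weight 1/440
  (W=0, V=0, Z=2, U=0, X=4, Y=1) weight 1/440
  (W=0, V=0, Z=2, U=0, X=4, Y=2) weight 1/440
  (W=0, V=0, Z=2, U=0, X=5, Y=1) weight 1/440
  (W=0, V=0, Z=2, U=0, X=5, Y=2) weight 1/440
  (W=1, V=0, Z=4, U=0, X=2, Y=1) weight 3/1760
  (W=2, V=0, Z=3, U=0, X=2, Y=1) weight 3/1760
  … 182 more
Group by Z:
  weight(Z=2) = 1/12
  weight(Z=3) = 1/8
  weight(Z=4) = 1/8
Total weight = 1/12 + 1/8 + 1/8 = 1/3
P(Z=2 | obs) = 1/12 / 1/3 = 1/4
P(Z=3 | obs) = 1/8 / 1/3 = 3/8
P(Z=4 | obs) = 1/8 / 1/3 = 3/8

P(Z = 3 | obs) = 3/8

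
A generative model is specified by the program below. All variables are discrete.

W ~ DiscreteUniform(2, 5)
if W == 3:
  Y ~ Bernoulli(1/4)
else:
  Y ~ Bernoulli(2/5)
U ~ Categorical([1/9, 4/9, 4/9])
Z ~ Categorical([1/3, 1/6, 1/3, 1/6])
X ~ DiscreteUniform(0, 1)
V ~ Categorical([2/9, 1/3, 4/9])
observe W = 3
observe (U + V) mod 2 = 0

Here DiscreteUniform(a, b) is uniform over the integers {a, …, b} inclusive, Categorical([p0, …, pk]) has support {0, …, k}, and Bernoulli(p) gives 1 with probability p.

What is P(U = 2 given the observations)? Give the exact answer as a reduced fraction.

P(U = 2 | obs) = 4/7

Enumerate traces; 80 have nonzero weight after conditioning:
  (W=3, Y=0, U=0, Z=0, X=0, V=0) weight 1/1296
  (W=3, Y=0, U=0, Z=0, X=0, V=2) weight 1/648
  (W=3, Y=0, U=0, Z=0, X=1, V=0) weight 1/1296
  (W=3, Y=0, U=0, Z=0, X=1, V=2) weight 1/648
  (W=3, Y=0, U=0, Z=1, X=0, V=0) weight 1/2592
  (W=3, Y=0, U=0, Z=1, X=0, V=2) weight 1/1296
  (W=3, Y=0, U=0, Z=1, X=1, V=0) weight 1/2592
  (W=3, Y=0, U=0, Z=1, X=1, V=2) weight 1/1296
  (W=3, Y=0, U=1, Z=0, X=0, V=1) weight 1/216
  (W=3, Y=0, U=2, Z=0, X=0, V=0) weight 1/324
  … 70 more
Group by U:
  weight(U=0) = 1/54
  weight(U=1) = 1/27
  weight(U=2) = 2/27
Total weight = 1/54 + 1/27 + 2/27 = 7/54
P(U=0 | obs) = 1/54 / 7/54 = 1/7
P(U=1 | obs) = 1/27 / 7/54 = 2/7
P(U=2 | obs) = 2/27 / 7/54 = 4/7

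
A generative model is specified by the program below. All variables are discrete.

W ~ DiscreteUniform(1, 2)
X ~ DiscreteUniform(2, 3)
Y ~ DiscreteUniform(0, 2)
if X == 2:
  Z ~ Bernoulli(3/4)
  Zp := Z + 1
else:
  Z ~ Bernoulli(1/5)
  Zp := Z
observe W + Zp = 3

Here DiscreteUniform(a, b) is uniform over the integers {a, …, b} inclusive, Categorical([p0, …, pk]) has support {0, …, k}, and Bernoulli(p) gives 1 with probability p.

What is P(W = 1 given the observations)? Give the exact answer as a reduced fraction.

P(W = 1 | obs) = 5/8

Enumerate traces; 9 have nonzero weight after conditioning:
  (W=1, X=2, Y=0, Z=1) weight 1/16
  (W=1, X=2, Y=1, Z=1) weight 1/16
  (W=1, X=2, Y=2, Z=1) weight 1/16
  (W=2, X=2, Y=0, Z=0) weight 1/48
  (W=2, X=2, Y=1, Z=0) weight 1/48
  (W=2, X=2, Y=2, Z=0) weight 1/48
  (W=2, X=3, Y=0, Z=1) weight 1/60
  (W=2, X=3, Y=1, Z=1) weight 1/60
  … 1 more
Group by W:
  weight(W=1) = 3/16
  weight(W=2) = 9/80
Total weight = 3/16 + 9/80 = 3/10
P(W=1 | obs) = 3/16 / 3/10 = 5/8
P(W=2 | obs) = 9/80 / 3/10 = 3/8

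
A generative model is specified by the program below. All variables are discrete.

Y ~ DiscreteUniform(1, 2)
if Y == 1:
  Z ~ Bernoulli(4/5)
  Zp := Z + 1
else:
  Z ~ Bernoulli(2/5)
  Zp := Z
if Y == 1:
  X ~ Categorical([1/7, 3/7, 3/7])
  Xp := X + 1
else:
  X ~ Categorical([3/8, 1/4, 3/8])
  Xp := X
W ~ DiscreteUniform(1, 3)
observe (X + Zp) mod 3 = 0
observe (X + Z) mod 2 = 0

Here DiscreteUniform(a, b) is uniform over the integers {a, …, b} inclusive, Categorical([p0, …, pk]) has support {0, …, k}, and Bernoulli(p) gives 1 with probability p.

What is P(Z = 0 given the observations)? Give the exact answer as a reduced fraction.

P(Z = 0 | obs) = 29/61

Enumerate traces; 9 have nonzero weight after conditioning:
  (Y=1, Z=0, X=2, W=1) weight 1/70
  (Y=1, Z=0, X=2, W=2) weight 1/70
  (Y=1, Z=0, X=2, W=3) weight 1/70
  (Y=1, Z=1, X=1, W=1) weight 2/35
  (Y=1, Z=1, X=1, W=2) weight 2/35
  (Y=1, Z=1, X=1, W=3) weight 2/35
  (Y=2, Z=0, X=0, W=1) weight 3/80
  (Y=2, Z=0, X=0, W=2) weight 3/80
  … 1 more
Group by Z:
  weight(Z=0) = 87/560
  weight(Z=1) = 6/35
Total weight = 87/560 + 6/35 = 183/560
P(Z=0 | obs) = 87/560 / 183/560 = 29/61
P(Z=1 | obs) = 6/35 / 183/560 = 32/61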